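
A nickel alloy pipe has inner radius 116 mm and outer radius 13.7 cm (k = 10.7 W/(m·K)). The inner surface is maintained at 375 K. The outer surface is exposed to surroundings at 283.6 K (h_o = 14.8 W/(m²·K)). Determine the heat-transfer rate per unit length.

Q' = 1130 W/m

Series thermal resistances, inner to outer:
  R'_nickel alloy = ln(0.137/0.116)/(2πk) = 0.1664/(2π·10.7) = 0.002475 m·K/W
  R'_conv,out = 1/(2πr h) = 1/(2π·0.137·14.8) = 0.07849 m·K/W
ΣR = 0.002475 + 0.07849 = 0.08097 m·K/W
Q' = ΔT/ΣR = (375 K − 283.6 K)/0.08097 = 1130 W/m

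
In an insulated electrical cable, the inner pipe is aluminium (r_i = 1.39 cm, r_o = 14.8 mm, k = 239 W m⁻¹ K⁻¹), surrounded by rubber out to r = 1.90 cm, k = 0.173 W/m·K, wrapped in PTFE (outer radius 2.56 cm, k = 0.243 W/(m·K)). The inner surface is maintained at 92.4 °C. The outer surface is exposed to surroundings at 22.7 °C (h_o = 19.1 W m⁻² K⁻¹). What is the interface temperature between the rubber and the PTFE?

T = 71.1 °C

Treat each layer as a resistance in series:
  R'_aluminium = ln(0.0148/0.0139)/(2πk) = 0.06274/(2π·239) = 4.178×10^-5 m·K/W
  R'_rubber = ln(0.0190/0.0148)/(2πk) = 0.2498/(2π·0.173) = 0.2298 m·K/W
  R'_PTFE = ln(0.0256/0.0190)/(2πk) = 0.2982/(2π·0.243) = 0.1953 m·K/W
  R'_conv,out = 1/(2πr h) = 1/(2π·0.0256·19.1) = 0.3255 m·K/W
ΣR = 4.178×10^-5 + 0.2298 + 0.1953 + 0.3255 = 0.7506 m·K/W
Q' = ΔT/ΣR = (92.4 °C − 22.7 °C)/0.7506 = 92.86 W/m
From the inner boundary to the rubber/PTFE interface, ΣR_partial = 0.2298 m·K/W.
T_interface = T_in − Q'·ΣR_partial = 92.4 °C − (92.86)(0.2298) = 71.1 °C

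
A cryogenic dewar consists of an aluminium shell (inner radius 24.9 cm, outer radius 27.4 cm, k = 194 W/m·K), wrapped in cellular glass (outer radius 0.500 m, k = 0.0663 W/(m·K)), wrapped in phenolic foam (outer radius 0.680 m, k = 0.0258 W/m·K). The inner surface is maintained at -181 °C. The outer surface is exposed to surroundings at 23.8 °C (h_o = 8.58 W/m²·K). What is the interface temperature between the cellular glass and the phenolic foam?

T = -69.4 °C

Treat each layer as a resistance in series:
  R_aluminium = (1/0.249 − 1/0.274)/(4πk) = 0.3664/(4π·194) = 1.503×10^-4 K/W
  R_cellular glass = (1/0.274 − 1/0.500)/(4πk) = 1.650/(4π·0.0663) = 1.980 K/W
  R_phenolic foam = (1/0.500 − 1/0.680)/(4πk) = 0.5294/(4π·0.0258) = 1.633 K/W
  R_conv,out = 1/(4πr²h) = 1/(4π·0.680²·8.58) = 0.02006 K/W
ΣR = 1.503×10^-4 + 1.980 + 1.633 + 0.02006 = 3.633 K/W
Q = ΔT/ΣR = (-181 °C − 23.8 °C)/3.633 = -56.37 W
From the inner boundary to the cellular glass/phenolic foam interface, ΣR_partial = 1.980 K/W.
T_interface = T_in − Q·ΣR_partial = -181 °C − (-56.37)(1.980) = -69.4 °C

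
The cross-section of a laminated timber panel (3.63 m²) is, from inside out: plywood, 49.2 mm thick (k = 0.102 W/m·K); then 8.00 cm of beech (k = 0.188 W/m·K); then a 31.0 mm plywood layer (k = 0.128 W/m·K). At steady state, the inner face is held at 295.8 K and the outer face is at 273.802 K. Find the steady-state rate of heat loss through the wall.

Treat each layer as a resistance in series:
  R_plywood = L/(kA) = 0.0492/(0.102·3.63) = 0.1329 K/W
  R_beech = L/(kA) = 0.0800/(0.188·3.63) = 0.1172 K/W
  R_plywood = L/(kA) = 0.0310/(0.128·3.63) = 0.06672 K/W
ΣR = 0.1329 + 0.1172 + 0.06672 = 0.3168 K/W
Q = ΔT/ΣR = (295.8 K − 273.802 K)/0.3168 = 69.4 W

Q = 69.4 W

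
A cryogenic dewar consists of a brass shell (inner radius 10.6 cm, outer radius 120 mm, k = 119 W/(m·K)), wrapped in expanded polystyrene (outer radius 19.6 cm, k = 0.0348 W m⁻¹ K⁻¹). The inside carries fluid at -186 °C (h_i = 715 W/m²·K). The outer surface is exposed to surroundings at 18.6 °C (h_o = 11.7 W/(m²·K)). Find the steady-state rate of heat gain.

Q = 27.0 W

Resistance network (inner→outer):
  R_conv,in = 1/(4πr²h) = 1/(4π·0.106²·715) = 0.009905 K/W
  R_brass = (1/0.106 − 1/0.120)/(4πk) = 1.101/(4π·119) = 7.360×10^-4 K/W
  R_expanded polystyrene = (1/0.120 − 1/0.196)/(4πk) = 3.231/(4π·0.0348) = 7.389 K/W
  R_conv,out = 1/(4πr²h) = 1/(4π·0.196²·11.7) = 0.1770 K/W
ΣR = 0.009905 + 7.360×10^-4 + 7.389 + 0.1770 = 7.577 K/W
Q = ΔT/ΣR = (-186 °C − 18.6 °C)/7.577 = -27.0 W
(Negative Q ⇒ heat flows inward; heat gain = 27.0 W.)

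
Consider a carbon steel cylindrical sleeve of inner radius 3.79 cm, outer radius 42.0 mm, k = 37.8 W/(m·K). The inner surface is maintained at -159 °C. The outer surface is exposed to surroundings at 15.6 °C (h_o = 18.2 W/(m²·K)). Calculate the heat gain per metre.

Series thermal resistances, inner to outer:
  R'_carbon steel = ln(0.0420/0.0379)/(2πk) = 0.1027/(2π·37.8) = 4.325×10^-4 m·K/W
  R'_conv,out = 1/(2πr h) = 1/(2π·0.0420·18.2) = 0.2082 m·K/W
ΣR = 4.325×10^-4 + 0.2082 = 0.2086 m·K/W
Q' = ΔT/ΣR = (-159 °C − 15.6 °C)/0.2086 = -837 W/m
(Negative Q' ⇒ heat flows inward; heat gain = 837 W/m.)

Q' = 837 W/m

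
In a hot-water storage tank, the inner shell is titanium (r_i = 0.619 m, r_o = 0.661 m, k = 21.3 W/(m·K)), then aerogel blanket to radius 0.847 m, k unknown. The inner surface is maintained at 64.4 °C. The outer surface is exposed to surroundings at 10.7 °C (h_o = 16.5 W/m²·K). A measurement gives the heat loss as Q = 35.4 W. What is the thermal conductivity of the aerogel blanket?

k = 0.0175 W/m·K

ΣR = ΔT/Q = |64.4 − 10.7|/35.4 = 1.517 K/W
Known resistances:
  R_titanium = (1/0.619 − 1/0.661)/(4πk) = 0.1026/(4π·21.3) = 3.835×10^-4 K/W
  R_conv,out = 1/(4πr²h) = 1/(4π·0.847²·16.5) = 0.006723 K/W
R_aerogel blanket = ΣR − ΣR_known = 1.517 − 0.007106 = 1.510 K/W
(1/r₁−1/r₂)/(4πk) = 1.510 ⇒ k = 0.3322/(4π·1.510) = 0.0175 W/m·K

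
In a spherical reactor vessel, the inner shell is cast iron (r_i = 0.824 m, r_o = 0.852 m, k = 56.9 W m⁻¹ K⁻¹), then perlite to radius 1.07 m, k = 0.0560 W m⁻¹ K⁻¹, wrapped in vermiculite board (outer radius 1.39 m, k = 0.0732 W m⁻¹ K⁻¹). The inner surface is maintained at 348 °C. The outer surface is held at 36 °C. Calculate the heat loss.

Resistance network (inner→outer):
  R_cast iron = (1/0.824 − 1/0.852)/(4πk) = 0.03988/(4π·56.9) = 5.578×10^-5 K/W
  R_perlite = (1/0.852 − 1/1.07)/(4πk) = 0.2391/(4π·0.0560) = 0.3398 K/W
  R_vermiculite board = (1/1.07 − 1/1.39)/(4πk) = 0.2152/(4π·0.0732) = 0.2339 K/W
ΣR = 5.578×10^-5 + 0.3398 + 0.2339 = 0.5738 K/W
Q = ΔT/ΣR = (348 °C − 36 °C)/0.5738 = 544 W

Q = 544 W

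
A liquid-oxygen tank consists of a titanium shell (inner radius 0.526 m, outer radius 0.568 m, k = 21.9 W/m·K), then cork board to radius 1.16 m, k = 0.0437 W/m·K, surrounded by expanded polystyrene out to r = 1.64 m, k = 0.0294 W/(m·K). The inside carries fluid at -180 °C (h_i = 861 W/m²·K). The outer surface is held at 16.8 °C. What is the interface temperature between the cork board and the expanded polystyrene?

T = -41.1 °C

Treat each layer as a resistance in series:
  R_conv,in = 1/(4πr²h) = 1/(4π·0.526²·861) = 3.341×10^-4 K/W
  R_titanium = (1/0.526 − 1/0.568)/(4πk) = 0.1406/(4π·21.9) = 5.108×10^-4 K/W
  R_cork board = (1/0.568 − 1/1.16)/(4πk) = 0.8985/(4π·0.0437) = 1.636 K/W
  R_expanded polystyrene = (1/1.16 − 1/1.64)/(4πk) = 0.2523/(4π·0.0294) = 0.6829 K/W
ΣR = 3.341×10^-4 + 5.108×10^-4 + 1.636 + 0.6829 = 2.320 K/W
Q = ΔT/ΣR = (-180 °C − 16.8 °C)/2.320 = -84.83 W
From the inner boundary to the cork board/expanded polystyrene interface, ΣR_partial = 1.637 K/W.
T_interface = T_in − Q·ΣR_partial = -180 °C − (-84.83)(1.637) = -41.1 °C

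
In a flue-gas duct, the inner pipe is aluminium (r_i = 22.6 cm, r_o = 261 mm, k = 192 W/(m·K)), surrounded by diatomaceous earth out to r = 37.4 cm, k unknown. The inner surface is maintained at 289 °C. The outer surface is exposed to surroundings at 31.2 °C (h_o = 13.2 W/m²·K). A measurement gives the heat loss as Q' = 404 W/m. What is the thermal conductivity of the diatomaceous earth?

ΣR = ΔT/Q' = |289 − 31.2|/404 = 0.6381 m·K/W
Known resistances:
  R'_aluminium = ln(0.261/0.226)/(2πk) = 0.1440/(2π·192) = 1.194×10^-4 m·K/W
  R'_conv,out = 1/(2πr h) = 1/(2π·0.374·13.2) = 0.03224 m·K/W
R_diatomaceous earth = ΣR − ΣR_known = 0.6381 − 0.03236 = 0.6057 m·K/W
ln(r₂/r₁)/(2πk) = 0.6057 ⇒ k = 0.3597/(2π·0.6057) = 0.0945 W/m·K

k = 0.0945 W/m·K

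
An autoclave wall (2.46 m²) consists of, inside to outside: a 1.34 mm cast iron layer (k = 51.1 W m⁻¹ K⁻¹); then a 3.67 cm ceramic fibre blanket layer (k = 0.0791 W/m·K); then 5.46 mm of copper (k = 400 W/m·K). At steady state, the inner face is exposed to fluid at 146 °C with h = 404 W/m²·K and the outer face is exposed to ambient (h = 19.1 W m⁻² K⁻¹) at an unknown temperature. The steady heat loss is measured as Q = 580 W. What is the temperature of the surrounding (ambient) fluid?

T_out = 23.7 °C

Series resistances:
  R_conv,in = 1/(hA) = 1/(404·2.46) = 0.001006 K/W
  R_cast iron = L/(kA) = 0.00134/(51.1·2.46) = 1.066×10^-5 K/W
  R_ceramic fibre blanket = L/(kA) = 0.0367/(0.0791·2.46) = 0.1886 K/W
  R_copper = L/(kA) = 0.00546/(400·2.46) = 5.549×10^-6 K/W
  R_conv,out = 1/(hA) = 1/(19.1·2.46) = 0.02128 K/W
ΣR = 0.2109 K/W
ΔT = Q·ΣR = 580 × 0.2109 = 122.3 K
Heat flows outward, so T_out = T_in − ΔT = 146 − 122.3 = 23.7 °C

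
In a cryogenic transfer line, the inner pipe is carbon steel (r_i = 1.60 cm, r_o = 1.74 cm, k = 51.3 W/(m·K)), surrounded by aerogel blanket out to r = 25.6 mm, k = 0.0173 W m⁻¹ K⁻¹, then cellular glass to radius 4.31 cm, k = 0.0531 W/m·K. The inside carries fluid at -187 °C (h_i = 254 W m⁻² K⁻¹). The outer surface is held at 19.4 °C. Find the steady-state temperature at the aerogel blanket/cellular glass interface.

T = -43.1 °C

Treat each layer as a resistance in series:
  R'_conv,in = 1/(2πr h) = 1/(2π·0.0160·254) = 0.03916 m·K/W
  R'_carbon steel = ln(0.0174/0.0160)/(2πk) = 0.08388/(2π·51.3) = 2.602×10^-4 m·K/W
  R'_aerogel blanket = ln(0.0256/0.0174)/(2πk) = 0.3861/(2π·0.0173) = 3.552 m·K/W
  R'_cellular glass = ln(0.0431/0.0256)/(2πk) = 0.5209/(2π·0.0531) = 1.561 m·K/W
ΣR = 0.03916 + 2.602×10^-4 + 3.552 + 1.561 = 5.152 m·K/W
Q' = ΔT/ΣR = (-187 °C − 19.4 °C)/5.152 = -40.06 W/m
From the inner boundary to the aerogel blanket/cellular glass interface, ΣR_partial = 3.591 m·K/W.
T_interface = T_in − Q'·ΣR_partial = -187 °C − (-40.06)(3.591) = -43.1 °C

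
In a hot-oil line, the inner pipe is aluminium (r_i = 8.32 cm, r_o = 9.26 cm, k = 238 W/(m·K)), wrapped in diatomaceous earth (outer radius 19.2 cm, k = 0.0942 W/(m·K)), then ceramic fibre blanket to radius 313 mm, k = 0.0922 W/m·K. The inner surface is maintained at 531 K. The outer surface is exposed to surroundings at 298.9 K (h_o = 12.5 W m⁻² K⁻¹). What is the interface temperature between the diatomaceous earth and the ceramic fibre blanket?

T = 396 K

Series thermal resistances, inner to outer:
  R'_aluminium = ln(0.0926/0.0832)/(2πk) = 0.1070/(2π·238) = 7.158×10^-5 m·K/W
  R'_diatomaceous earth = ln(0.192/0.0926)/(2πk) = 0.7292/(2π·0.0942) = 1.232 m·K/W
  R'_ceramic fibre blanket = ln(0.313/0.192)/(2πk) = 0.4887/(2π·0.0922) = 0.8436 m·K/W
  R'_conv,out = 1/(2πr h) = 1/(2π·0.313·12.5) = 0.04068 m·K/W
ΣR = 7.158×10^-5 + 1.232 + 0.8436 + 0.04068 = 2.116 m·K/W
Q' = ΔT/ΣR = (531 K − 298.9 K)/2.116 = 109.7 W/m
From the inner boundary to the diatomaceous earth/ceramic fibre blanket interface, ΣR_partial = 1.232 m·K/W.
T_interface = T_in − Q'·ΣR_partial = 531 K − (109.7)(1.232) = 396 K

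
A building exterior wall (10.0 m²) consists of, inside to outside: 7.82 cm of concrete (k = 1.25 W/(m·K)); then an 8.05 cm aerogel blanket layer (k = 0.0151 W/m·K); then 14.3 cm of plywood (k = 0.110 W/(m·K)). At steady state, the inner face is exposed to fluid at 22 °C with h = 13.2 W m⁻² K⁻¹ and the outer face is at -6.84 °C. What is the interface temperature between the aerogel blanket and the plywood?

T = -1.30 °C

Resistance network (inner→outer):
  R_conv,in = 1/(hA) = 1/(13.2·10.0) = 0.007576 K/W
  R_concrete = L/(kA) = 0.0782/(1.25·10.0) = 0.006256 K/W
  R_aerogel blanket = L/(kA) = 0.0805/(0.0151·10.0) = 0.5331 K/W
  R_plywood = L/(kA) = 0.143/(0.110·10.0) = 0.1300 K/W
ΣR = 0.007576 + 0.006256 + 0.5331 + 0.1300 = 0.6769 K/W
Q = ΔT/ΣR = (22 °C − -6.84 °C)/0.6769 = 42.61 W
From the inner boundary to the aerogel blanket/plywood interface, ΣR_partial = 0.5469 K/W.
T_interface = T_in − Q·ΣR_partial = 22 °C − (42.61)(0.5469) = -1.30 °C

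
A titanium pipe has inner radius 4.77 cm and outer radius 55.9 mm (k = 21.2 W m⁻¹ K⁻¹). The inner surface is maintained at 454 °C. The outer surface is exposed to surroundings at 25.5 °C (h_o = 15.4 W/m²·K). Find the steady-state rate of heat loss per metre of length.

Q' = 2.30 kW/m

Resistance network (inner→outer):
  R'_titanium = ln(0.0559/0.0477)/(2πk) = 0.1586/(2π·21.2) = 0.001191 m·K/W
  R'_conv,out = 1/(2πr h) = 1/(2π·0.0559·15.4) = 0.1849 m·K/W
ΣR = 0.001191 + 0.1849 = 0.1861 m·K/W
Q' = ΔT/ΣR = (454 °C − 25.5 °C)/0.1861 = 2300 W/m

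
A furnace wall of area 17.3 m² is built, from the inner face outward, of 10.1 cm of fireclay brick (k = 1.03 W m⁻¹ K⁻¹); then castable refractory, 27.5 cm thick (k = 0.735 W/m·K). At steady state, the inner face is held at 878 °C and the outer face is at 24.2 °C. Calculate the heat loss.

Series thermal resistances, inner to outer:
  R_fireclay brick = L/(kA) = 0.101/(1.03·17.3) = 0.005668 K/W
  R_castable refractory = L/(kA) = 0.275/(0.735·17.3) = 0.02163 K/W
ΣR = 0.005668 + 0.02163 = 0.02730 K/W
Q = ΔT/ΣR = (878 °C − 24.2 °C)/0.02730 = 31300 W

Q = 31300 W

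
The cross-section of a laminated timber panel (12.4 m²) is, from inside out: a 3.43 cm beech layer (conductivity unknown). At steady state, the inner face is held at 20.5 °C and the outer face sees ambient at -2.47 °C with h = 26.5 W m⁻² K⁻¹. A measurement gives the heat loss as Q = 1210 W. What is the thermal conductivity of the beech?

ΣR = ΔT/Q = |20.5 − -2.47|/1210 = 0.01898 K/W
Known resistances:
  R_conv,out = 1/(hA) = 1/(26.5·12.4) = 0.003043 K/W
R_beech = ΣR − ΣR_known = 0.01898 − 0.003043 = 0.01594 K/W
L/(kA) = 0.01594 ⇒ k = 0.0343/(0.01594·12.4) = 0.174 W/m·K

k = 0.174 W/m·K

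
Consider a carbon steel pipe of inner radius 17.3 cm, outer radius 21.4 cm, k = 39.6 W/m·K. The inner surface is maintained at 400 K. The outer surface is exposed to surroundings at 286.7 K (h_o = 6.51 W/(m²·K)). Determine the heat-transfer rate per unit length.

Q' = 984 W/m

Treat each layer as a resistance in series:
  R'_carbon steel = ln(0.214/0.173)/(2πk) = 0.2127/(2π·39.6) = 8.548×10^-4 m·K/W
  R'_conv,out = 1/(2πr h) = 1/(2π·0.214·6.51) = 0.1142 m·K/W
ΣR = 8.548×10^-4 + 0.1142 = 0.1151 m·K/W
Q' = ΔT/ΣR = (400 K − 286.7 K)/0.1151 = 984 W/m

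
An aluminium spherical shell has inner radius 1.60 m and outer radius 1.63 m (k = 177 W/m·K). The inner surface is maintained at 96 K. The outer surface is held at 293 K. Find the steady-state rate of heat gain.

Q = 38100 kW

Q = 4πk·ΔT/(1/r₁ − 1/r₂) = 4π × 177 × 197 / (1/1.60 − 1/1.63) = 3.81×10^7 W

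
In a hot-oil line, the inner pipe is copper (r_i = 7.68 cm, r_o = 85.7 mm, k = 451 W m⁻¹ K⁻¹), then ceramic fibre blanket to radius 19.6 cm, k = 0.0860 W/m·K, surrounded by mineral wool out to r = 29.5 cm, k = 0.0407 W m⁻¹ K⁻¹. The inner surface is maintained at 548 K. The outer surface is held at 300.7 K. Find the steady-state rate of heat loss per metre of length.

Q' = 79.0 W/m

Resistance network (inner→outer):
  R'_copper = ln(0.0857/0.0768)/(2πk) = 0.1096/(2π·451) = 3.869×10^-5 m·K/W
  R'_ceramic fibre blanket = ln(0.196/0.0857)/(2πk) = 0.8273/(2π·0.0860) = 1.531 m·K/W
  R'_mineral wool = ln(0.295/0.196)/(2πk) = 0.4089/(2π·0.0407) = 1.599 m·K/W
ΣR = 3.869×10^-5 + 1.531 + 1.599 = 3.130 m·K/W
Q' = ΔT/ΣR = (548 K − 300.7 K)/3.130 = 79.0 W/m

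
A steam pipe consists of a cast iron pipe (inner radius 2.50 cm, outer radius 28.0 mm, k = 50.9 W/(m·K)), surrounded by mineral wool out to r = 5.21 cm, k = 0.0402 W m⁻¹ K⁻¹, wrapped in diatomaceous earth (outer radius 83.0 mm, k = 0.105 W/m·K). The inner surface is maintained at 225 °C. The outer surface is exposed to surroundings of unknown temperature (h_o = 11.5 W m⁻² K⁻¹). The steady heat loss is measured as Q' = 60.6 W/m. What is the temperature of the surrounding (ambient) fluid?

T_out = 23.1 °C

Sum the resistances:
  R'_cast iron = ln(0.0280/0.0250)/(2πk) = 0.1133/(2π·50.9) = 3.544×10^-4 m·K/W
  R'_mineral wool = ln(0.0521/0.0280)/(2πk) = 0.6210/(2π·0.0402) = 2.458 m·K/W
  R'_diatomaceous earth = ln(0.0830/0.0521)/(2πk) = 0.4657/(2π·0.105) = 0.7059 m·K/W
  R'_conv,out = 1/(2πr h) = 1/(2π·0.0830·11.5) = 0.1667 m·K/W
ΣR = 3.331 m·K/W
ΔT = Q'·ΣR = 60.6 × 3.331 = 201.9 K
Heat flows outward, so T_out = T_in − ΔT = 225 − 201.9 = 23.1 °C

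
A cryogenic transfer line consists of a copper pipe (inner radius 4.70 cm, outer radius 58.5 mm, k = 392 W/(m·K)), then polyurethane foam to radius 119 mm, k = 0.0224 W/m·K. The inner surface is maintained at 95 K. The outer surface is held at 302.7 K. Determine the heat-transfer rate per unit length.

Q' = 41.2 W/m

Resistance network (inner→outer):
  R'_copper = ln(0.0585/0.0470)/(2πk) = 0.2189/(2π·392) = 8.887×10^-5 m·K/W
  R'_polyurethane foam = ln(0.119/0.0585)/(2πk) = 0.7101/(2π·0.0224) = 5.045 m·K/W
ΣR = 8.887×10^-5 + 5.045 = 5.045 m·K/W
Q' = ΔT/ΣR = (95 K − 302.7 K)/5.045 = -41.2 W/m
(Negative Q' ⇒ heat flows inward; heat gain = 41.2 W/m.)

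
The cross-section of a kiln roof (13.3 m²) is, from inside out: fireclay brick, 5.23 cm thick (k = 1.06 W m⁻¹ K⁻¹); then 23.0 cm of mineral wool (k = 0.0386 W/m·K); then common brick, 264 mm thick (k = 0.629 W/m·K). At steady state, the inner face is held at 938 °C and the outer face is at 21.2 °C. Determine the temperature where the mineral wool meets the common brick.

T = 81.1 °C

Resistance network (inner→outer):
  R_fireclay brick = L/(kA) = 0.0523/(1.06·13.3) = 0.003710 K/W
  R_mineral wool = L/(kA) = 0.230/(0.0386·13.3) = 0.4480 K/W
  R_common brick = L/(kA) = 0.264/(0.629·13.3) = 0.03156 K/W
ΣR = 0.003710 + 0.4480 + 0.03156 = 0.4833 K/W
Q = ΔT/ΣR = (938 °C − 21.2 °C)/0.4833 = 1897 W
From the inner boundary to the mineral wool/common brick interface, ΣR_partial = 0.4517 K/W.
T_interface = T_in − Q·ΣR_partial = 938 °C − (1897)(0.4517) = 81.1 °C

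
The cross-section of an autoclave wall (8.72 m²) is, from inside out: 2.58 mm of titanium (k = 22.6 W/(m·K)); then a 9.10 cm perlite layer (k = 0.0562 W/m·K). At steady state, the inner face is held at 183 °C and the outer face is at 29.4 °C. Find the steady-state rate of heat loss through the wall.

Q = 827 W

Treat each layer as a resistance in series:
  R_titanium = L/(kA) = 0.00258/(22.6·8.72) = 1.309×10^-5 K/W
  R_perlite = L/(kA) = 0.0910/(0.0562·8.72) = 0.1857 K/W
ΣR = 1.309×10^-5 + 0.1857 = 0.1857 K/W
Q = ΔT/ΣR = (183 °C − 29.4 °C)/0.1857 = 827 W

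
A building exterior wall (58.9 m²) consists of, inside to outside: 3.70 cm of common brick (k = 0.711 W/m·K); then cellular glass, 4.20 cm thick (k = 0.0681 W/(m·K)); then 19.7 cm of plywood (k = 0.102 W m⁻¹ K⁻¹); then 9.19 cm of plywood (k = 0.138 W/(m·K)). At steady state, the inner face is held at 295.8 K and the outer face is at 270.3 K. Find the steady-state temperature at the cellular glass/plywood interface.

T = 290.6 K

Resistance network (inner→outer):
  R_common brick = L/(kA) = 0.0370/(0.711·58.9) = 8.835×10^-4 K/W
  R_cellular glass = L/(kA) = 0.0420/(0.0681·58.9) = 0.01047 K/W
  R_plywood = L/(kA) = 0.197/(0.102·58.9) = 0.03279 K/W
  R_plywood = L/(kA) = 0.0919/(0.138·58.9) = 0.01131 K/W
ΣR = 8.835×10^-4 + 0.01047 + 0.03279 + 0.01131 = 0.05545 K/W
Q = ΔT/ΣR = (295.8 K − 270.3 K)/0.05545 = 459.9 W
From the inner boundary to the cellular glass/plywood interface, ΣR_partial = 0.01135 K/W.
T_interface = T_in − Q·ΣR_partial = 295.8 K − (459.9)(0.01135) = 290.6 K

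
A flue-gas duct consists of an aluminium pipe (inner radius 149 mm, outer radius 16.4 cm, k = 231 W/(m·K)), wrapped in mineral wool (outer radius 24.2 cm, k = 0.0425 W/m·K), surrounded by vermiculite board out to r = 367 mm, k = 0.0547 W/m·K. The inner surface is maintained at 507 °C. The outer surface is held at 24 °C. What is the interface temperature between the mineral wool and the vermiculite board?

Treat each layer as a resistance in series:
  R'_aluminium = ln(0.164/0.149)/(2πk) = 0.09592/(2π·231) = 6.609×10^-5 m·K/W
  R'_mineral wool = ln(0.242/0.164)/(2πk) = 0.3891/(2π·0.0425) = 1.457 m·K/W
  R'_vermiculite board = ln(0.367/0.242)/(2πk) = 0.4164/(2π·0.0547) = 1.212 m·K/W
ΣR = 6.609×10^-5 + 1.457 + 1.212 = 2.669 m·K/W
Q' = ΔT/ΣR = (507 °C − 24 °C)/2.669 = 181.0 W/m
From the inner boundary to the mineral wool/vermiculite board interface, ΣR_partial = 1.457 m·K/W.
T_interface = T_in − Q'·ΣR_partial = 507 °C − (181.0)(1.457) = 243 °C

T = 243 °C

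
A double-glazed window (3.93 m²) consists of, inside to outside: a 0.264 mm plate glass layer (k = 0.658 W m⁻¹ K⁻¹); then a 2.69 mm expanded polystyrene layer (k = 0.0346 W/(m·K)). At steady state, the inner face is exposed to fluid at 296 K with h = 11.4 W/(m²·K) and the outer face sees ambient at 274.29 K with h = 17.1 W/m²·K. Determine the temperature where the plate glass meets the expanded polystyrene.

T = 287.5 K

Treat each layer as a resistance in series:
  R_conv,in = 1/(hA) = 1/(11.4·3.93) = 0.02232 K/W
  R_plate glass = L/(kA) = 2.64×10^-4/(0.658·3.93) = 1.021×10^-4 K/W
  R_expanded polystyrene = L/(kA) = 0.00269/(0.0346·3.93) = 0.01978 K/W
  R_conv,out = 1/(hA) = 1/(17.1·3.93) = 0.01488 K/W
ΣR = 0.02232 + 1.021×10^-4 + 0.01978 + 0.01488 = 0.05708 K/W
Q = ΔT/ΣR = (296 K − 274.29 K)/0.05708 = 380.3 W
From the inner boundary to the plate glass/expanded polystyrene interface, ΣR_partial = 0.02242 K/W.
T_interface = T_in − Q·ΣR_partial = 296 K − (380.3)(0.02242) = 287.5 K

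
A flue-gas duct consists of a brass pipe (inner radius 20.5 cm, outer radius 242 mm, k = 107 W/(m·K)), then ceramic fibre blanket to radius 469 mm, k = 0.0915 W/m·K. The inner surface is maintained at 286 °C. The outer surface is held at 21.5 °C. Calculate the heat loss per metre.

Q' = 230 W/m

Treat each layer as a resistance in series:
  R'_brass = ln(0.242/0.205)/(2πk) = 0.1659/(2π·107) = 2.468×10^-4 m·K/W
  R'_ceramic fibre blanket = ln(0.469/0.242)/(2πk) = 0.6617/(2π·0.0915) = 1.151 m·K/W
ΣR = 2.468×10^-4 + 1.151 = 1.151 m·K/W
Q' = ΔT/ΣR = (286 °C − 21.5 °C)/1.151 = 230 W/m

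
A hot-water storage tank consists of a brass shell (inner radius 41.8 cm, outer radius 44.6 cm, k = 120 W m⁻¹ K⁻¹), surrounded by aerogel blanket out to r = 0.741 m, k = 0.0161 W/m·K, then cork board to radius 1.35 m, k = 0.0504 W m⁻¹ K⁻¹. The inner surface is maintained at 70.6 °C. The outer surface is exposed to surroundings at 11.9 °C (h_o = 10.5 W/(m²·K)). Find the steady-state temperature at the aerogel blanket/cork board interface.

Resistance network (inner→outer):
  R_brass = (1/0.418 − 1/0.446)/(4πk) = 0.1502/(4π·120) = 9.960×10^-5 K/W
  R_aerogel blanket = (1/0.446 − 1/0.741)/(4πk) = 0.8926/(4π·0.0161) = 4.412 K/W
  R_cork board = (1/0.741 − 1/1.35)/(4πk) = 0.6088/(4π·0.0504) = 0.9612 K/W
  R_conv,out = 1/(4πr²h) = 1/(4π·1.35²·10.5) = 0.004158 K/W
ΣR = 9.960×10^-5 + 4.412 + 0.9612 + 0.004158 = 5.377 K/W
Q = ΔT/ΣR = (70.6 °C − 11.9 °C)/5.377 = 10.92 W
From the inner boundary to the aerogel blanket/cork board interface, ΣR_partial = 4.412 K/W.
T_interface = T_in − Q·ΣR_partial = 70.6 °C − (10.92)(4.412) = 22.4 °C

T = 22.4 °C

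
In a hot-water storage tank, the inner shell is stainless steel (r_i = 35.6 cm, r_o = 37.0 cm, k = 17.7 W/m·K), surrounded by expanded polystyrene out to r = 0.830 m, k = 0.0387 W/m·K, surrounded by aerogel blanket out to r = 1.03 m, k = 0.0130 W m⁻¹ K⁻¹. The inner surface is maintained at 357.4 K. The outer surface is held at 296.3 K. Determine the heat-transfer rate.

Resistance network (inner→outer):
  R_stainless steel = (1/0.356 − 1/0.370)/(4πk) = 0.1063/(4π·17.7) = 4.779×10^-4 K/W
  R_expanded polystyrene = (1/0.370 − 1/0.830)/(4πk) = 1.498/(4π·0.0387) = 3.080 K/W
  R_aerogel blanket = (1/0.830 − 1/1.03)/(4πk) = 0.2339/(4π·0.0130) = 1.432 K/W
ΣR = 4.779×10^-4 + 3.080 + 1.432 = 4.512 K/W
Q = ΔT/ΣR = (357.4 K − 296.3 K)/4.512 = 13.5 W

Q = 13.5 W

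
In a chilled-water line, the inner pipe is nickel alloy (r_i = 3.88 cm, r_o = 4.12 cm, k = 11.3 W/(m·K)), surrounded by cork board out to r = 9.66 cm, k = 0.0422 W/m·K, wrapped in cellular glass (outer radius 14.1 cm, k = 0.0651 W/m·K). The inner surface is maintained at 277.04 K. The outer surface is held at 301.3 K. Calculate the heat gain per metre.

Q' = 5.86 W/m

Series thermal resistances, inner to outer:
  R'_nickel alloy = ln(0.0412/0.0388)/(2πk) = 0.06002/(2π·11.3) = 8.453×10^-4 m·K/W
  R'_cork board = ln(0.0966/0.0412)/(2πk) = 0.8521/(2π·0.0422) = 3.214 m·K/W
  R'_cellular glass = ln(0.141/0.0966)/(2πk) = 0.3782/(2π·0.0651) = 0.9246 m·K/W
ΣR = 8.453×10^-4 + 3.214 + 0.9246 = 4.139 m·K/W
Q' = ΔT/ΣR = (277.04 K − 301.3 K)/4.139 = -5.86 W/m
(Negative Q' ⇒ heat flows inward; heat gain = 5.86 W/m.)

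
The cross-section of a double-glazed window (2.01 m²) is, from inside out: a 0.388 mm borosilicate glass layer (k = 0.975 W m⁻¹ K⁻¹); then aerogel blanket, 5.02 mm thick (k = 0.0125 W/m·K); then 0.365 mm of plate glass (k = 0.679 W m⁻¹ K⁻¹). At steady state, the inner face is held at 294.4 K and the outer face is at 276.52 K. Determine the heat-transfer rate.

Q = 89.3 W

Resistance network (inner→outer):
  R_borosilicate glass = L/(kA) = 3.88×10^-4/(0.975·2.01) = 1.980×10^-4 K/W
  R_aerogel blanket = L/(kA) = 0.00502/(0.0125·2.01) = 0.1998 K/W
  R_plate glass = L/(kA) = 3.65×10^-4/(0.679·2.01) = 2.674×10^-4 K/W
ΣR = 1.980×10^-4 + 0.1998 + 2.674×10^-4 = 0.2003 K/W
Q = ΔT/ΣR = (294.4 K − 276.52 K)/0.2003 = 89.3 W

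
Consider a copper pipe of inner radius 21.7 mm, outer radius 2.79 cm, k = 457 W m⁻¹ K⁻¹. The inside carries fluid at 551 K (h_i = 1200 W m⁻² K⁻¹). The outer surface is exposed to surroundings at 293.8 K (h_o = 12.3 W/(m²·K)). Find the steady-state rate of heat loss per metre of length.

Series thermal resistances, inner to outer:
  R'_conv,in = 1/(2πr h) = 1/(2π·0.0217·1200) = 0.006112 m·K/W
  R'_copper = ln(0.0279/0.0217)/(2πk) = 0.2513/(2π·457) = 8.752×10^-5 m·K/W
  R'_conv,out = 1/(2πr h) = 1/(2π·0.0279·12.3) = 0.4638 m·K/W
ΣR = 0.006112 + 8.752×10^-5 + 0.4638 = 0.4700 m·K/W
Q' = ΔT/ΣR = (551 K − 293.8 K)/0.4700 = 547 W/m

Q' = 547 W/m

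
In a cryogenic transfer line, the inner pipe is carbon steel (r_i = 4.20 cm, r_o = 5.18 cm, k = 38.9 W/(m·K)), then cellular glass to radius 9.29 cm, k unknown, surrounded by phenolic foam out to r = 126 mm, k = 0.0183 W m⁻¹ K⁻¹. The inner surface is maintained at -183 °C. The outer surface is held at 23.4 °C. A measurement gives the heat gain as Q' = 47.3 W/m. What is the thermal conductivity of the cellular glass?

ΣR = ΔT/Q' = |-183 − 23.4|/47.3 = 4.364 m·K/W
Known resistances:
  R'_carbon steel = ln(0.0518/0.0420)/(2πk) = 0.2097/(2π·38.9) = 8.580×10^-4 m·K/W
  R'_phenolic foam = ln(0.126/0.0929)/(2πk) = 0.3048/(2π·0.0183) = 2.650 m·K/W
R_cellular glass = ΣR − ΣR_known = 4.364 − 2.651 = 1.713 m·K/W
ln(r₂/r₁)/(2πk) = 1.713 ⇒ k = 0.5841/(2π·1.713) = 0.0543 W/m·K

k = 0.0543 W/m·K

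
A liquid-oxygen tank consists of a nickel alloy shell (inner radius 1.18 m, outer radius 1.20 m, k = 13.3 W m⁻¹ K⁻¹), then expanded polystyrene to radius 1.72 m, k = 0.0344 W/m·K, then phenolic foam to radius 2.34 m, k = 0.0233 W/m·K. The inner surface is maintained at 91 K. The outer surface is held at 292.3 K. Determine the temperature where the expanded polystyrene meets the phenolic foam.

Treat each layer as a resistance in series:
  R_nickel alloy = (1/1.18 − 1/1.20)/(4πk) = 0.01412/(4π·13.3) = 8.451×10^-5 K/W
  R_expanded polystyrene = (1/1.20 − 1/1.72)/(4πk) = 0.2519/(4π·0.0344) = 0.5828 K/W
  R_phenolic foam = (1/1.72 − 1/2.34)/(4πk) = 0.1540/(4π·0.0233) = 0.5261 K/W
ΣR = 8.451×10^-5 + 0.5828 + 0.5261 = 1.109 K/W
Q = ΔT/ΣR = (91 K − 292.3 K)/1.109 = -181.5 W
From the inner boundary to the expanded polystyrene/phenolic foam interface, ΣR_partial = 0.5829 K/W.
T_interface = T_in − Q·ΣR_partial = 91 K − (-181.5)(0.5829) = 196.8 K

T = 196.8 K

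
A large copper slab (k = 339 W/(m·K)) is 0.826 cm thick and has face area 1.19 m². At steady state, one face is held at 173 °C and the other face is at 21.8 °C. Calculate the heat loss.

Q = kA·ΔT/L = 339 × 1.19 × |173 °C − 21.8 °C| / 0.00826 = 7.38×10^6 W

Q = 7.38×10^6 W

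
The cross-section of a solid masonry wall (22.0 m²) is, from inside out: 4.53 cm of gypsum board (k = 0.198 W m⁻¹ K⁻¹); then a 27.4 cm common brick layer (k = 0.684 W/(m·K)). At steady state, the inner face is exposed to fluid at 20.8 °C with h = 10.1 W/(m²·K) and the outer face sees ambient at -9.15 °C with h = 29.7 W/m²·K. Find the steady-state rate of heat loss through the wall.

Q = 865 W

Treat each layer as a resistance in series:
  R_conv,in = 1/(hA) = 1/(10.1·22.0) = 0.004500 K/W
  R_gypsum board = L/(kA) = 0.0453/(0.198·22.0) = 0.01040 K/W
  R_common brick = L/(kA) = 0.274/(0.684·22.0) = 0.01821 K/W
  R_conv,out = 1/(hA) = 1/(29.7·22.0) = 0.001530 K/W
ΣR = 0.004500 + 0.01040 + 0.01821 + 0.001530 = 0.03464 K/W
Q = ΔT/ΣR = (20.8 °C − -9.15 °C)/0.03464 = 865 W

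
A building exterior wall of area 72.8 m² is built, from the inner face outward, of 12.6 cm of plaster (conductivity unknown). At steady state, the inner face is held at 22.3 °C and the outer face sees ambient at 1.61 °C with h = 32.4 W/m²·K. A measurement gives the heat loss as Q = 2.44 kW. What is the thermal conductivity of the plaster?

k = 0.215 W/m·K

ΣR = ΔT/Q = |22.3 − 1.61|/2440 = 0.008480 K/W
Known resistances:
  R_conv,out = 1/(hA) = 1/(32.4·72.8) = 4.240×10^-4 K/W
R_plaster = ΣR − ΣR_known = 0.008480 − 4.240×10^-4 = 0.008056 K/W
L/(kA) = 0.008056 ⇒ k = 0.126/(0.008056·72.8) = 0.215 W/m·K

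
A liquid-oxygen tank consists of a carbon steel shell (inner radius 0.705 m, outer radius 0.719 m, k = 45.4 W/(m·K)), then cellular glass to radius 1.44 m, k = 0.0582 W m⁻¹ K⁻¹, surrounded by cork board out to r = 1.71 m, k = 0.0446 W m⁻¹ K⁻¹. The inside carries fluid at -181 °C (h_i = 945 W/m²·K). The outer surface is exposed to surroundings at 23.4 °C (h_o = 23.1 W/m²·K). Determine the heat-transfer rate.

Q = 178 W

Treat each layer as a resistance in series:
  R_conv,in = 1/(4πr²h) = 1/(4π·0.705²·945) = 1.694×10^-4 K/W
  R_carbon steel = (1/0.705 − 1/0.719)/(4πk) = 0.02762/(4π·45.4) = 4.841×10^-5 K/W
  R_cellular glass = (1/0.719 − 1/1.44)/(4πk) = 0.6964/(4π·0.0582) = 0.9522 K/W
  R_cork board = (1/1.44 − 1/1.71)/(4πk) = 0.1096/(4π·0.0446) = 0.1956 K/W
  R_conv,out = 1/(4πr²h) = 1/(4π·1.71²·23.1) = 0.001178 K/W
ΣR = 1.694×10^-4 + 4.841×10^-5 + 0.9522 + 0.1956 + 0.001178 = 1.149 K/W
Q = ΔT/ΣR = (-181 °C − 23.4 °C)/1.149 = -178 W
(Negative Q ⇒ heat flows inward; heat gain = 178 W.)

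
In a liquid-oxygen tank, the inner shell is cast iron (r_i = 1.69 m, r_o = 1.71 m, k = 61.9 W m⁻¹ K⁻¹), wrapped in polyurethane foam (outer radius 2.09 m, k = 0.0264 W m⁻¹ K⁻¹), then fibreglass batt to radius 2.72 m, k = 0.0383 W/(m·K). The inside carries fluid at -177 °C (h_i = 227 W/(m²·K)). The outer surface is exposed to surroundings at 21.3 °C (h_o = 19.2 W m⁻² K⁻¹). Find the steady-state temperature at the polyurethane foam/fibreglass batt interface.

Series thermal resistances, inner to outer:
  R_conv,in = 1/(4πr²h) = 1/(4π·1.69²·227) = 1.227×10^-4 K/W
  R_cast iron = (1/1.69 − 1/1.71)/(4πk) = 0.006921/(4π·61.9) = 8.897×10^-6 K/W
  R_polyurethane foam = (1/1.71 − 1/2.09)/(4πk) = 0.1063/(4π·0.0264) = 0.3205 K/W
  R_fibreglass batt = (1/2.09 − 1/2.72)/(4πk) = 0.1108/(4π·0.0383) = 0.2303 K/W
  R_conv,out = 1/(4πr²h) = 1/(4π·2.72²·19.2) = 5.602×10^-4 K/W
ΣR = 1.227×10^-4 + 8.897×10^-6 + 0.3205 + 0.2303 + 5.602×10^-4 = 0.5515 K/W
Q = ΔT/ΣR = (-177 °C − 21.3 °C)/0.5515 = -359.6 W
From the inner boundary to the polyurethane foam/fibreglass batt interface, ΣR_partial = 0.3206 K/W.
T_interface = T_in − Q·ΣR_partial = -177 °C − (-359.6)(0.3206) = -61.7 °C

T = -61.7 °C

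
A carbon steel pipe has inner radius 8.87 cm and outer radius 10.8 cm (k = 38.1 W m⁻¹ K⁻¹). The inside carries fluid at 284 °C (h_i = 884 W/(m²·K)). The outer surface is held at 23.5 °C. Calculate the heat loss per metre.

Q' = 91.3 kW/m

Resistance network (inner→outer):
  R'_conv,in = 1/(2πr h) = 1/(2π·0.0887·884) = 0.002030 m·K/W
  R'_carbon steel = ln(0.108/0.0887)/(2πk) = 0.1969/(2π·38.1) = 8.224×10^-4 m·K/W
ΣR = 0.002030 + 8.224×10^-4 = 0.002852 m·K/W
Q' = ΔT/ΣR = (284 °C − 23.5 °C)/0.002852 = 91300 W/m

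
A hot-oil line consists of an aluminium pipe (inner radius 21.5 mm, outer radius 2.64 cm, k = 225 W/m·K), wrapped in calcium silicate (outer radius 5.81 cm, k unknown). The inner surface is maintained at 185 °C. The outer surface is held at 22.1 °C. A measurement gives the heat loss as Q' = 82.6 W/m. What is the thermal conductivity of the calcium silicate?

ΣR = ΔT/Q' = |185 − 22.1|/82.6 = 1.972 m·K/W
Known resistances:
  R'_aluminium = ln(0.0264/0.0215)/(2πk) = 0.2053/(2π·225) = 1.452×10^-4 m·K/W
R_calcium silicate = ΣR − ΣR_known = 1.972 − 1.452×10^-4 = 1.972 m·K/W
ln(r₂/r₁)/(2πk) = 1.972 ⇒ k = 0.7888/(2π·1.972) = 0.0637 W/m·K

k = 0.0637 W/m·K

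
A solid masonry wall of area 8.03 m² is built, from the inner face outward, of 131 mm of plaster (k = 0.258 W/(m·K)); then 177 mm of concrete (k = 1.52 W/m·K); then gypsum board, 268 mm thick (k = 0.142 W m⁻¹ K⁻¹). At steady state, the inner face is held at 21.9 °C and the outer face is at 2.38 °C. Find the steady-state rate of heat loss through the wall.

Treat each layer as a resistance in series:
  R_plaster = L/(kA) = 0.131/(0.258·8.03) = 0.06323 K/W
  R_concrete = L/(kA) = 0.177/(1.52·8.03) = 0.01450 K/W
  R_gypsum board = L/(kA) = 0.268/(0.142·8.03) = 0.2350 K/W
ΣR = 0.06323 + 0.01450 + 0.2350 = 0.3127 K/W
Q = ΔT/ΣR = (21.9 °C − 2.38 °C)/0.3127 = 62.4 W

Q = 62.4 W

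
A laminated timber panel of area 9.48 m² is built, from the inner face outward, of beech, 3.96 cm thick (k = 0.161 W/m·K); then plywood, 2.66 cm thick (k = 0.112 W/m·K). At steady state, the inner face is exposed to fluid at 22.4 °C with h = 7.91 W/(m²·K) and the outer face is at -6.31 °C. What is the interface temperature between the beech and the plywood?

T = 4.87 °C

Series thermal resistances, inner to outer:
  R_conv,in = 1/(hA) = 1/(7.91·9.48) = 0.01334 K/W
  R_beech = L/(kA) = 0.0396/(0.161·9.48) = 0.02595 K/W
  R_plywood = L/(kA) = 0.0266/(0.112·9.48) = 0.02505 K/W
ΣR = 0.01334 + 0.02595 + 0.02505 = 0.06434 K/W
Q = ΔT/ΣR = (22.4 °C − -6.31 °C)/0.06434 = 446.2 W
From the inner boundary to the beech/plywood interface, ΣR_partial = 0.03929 K/W.
T_interface = T_in − Q·ΣR_partial = 22.4 °C − (446.2)(0.03929) = 4.87 °C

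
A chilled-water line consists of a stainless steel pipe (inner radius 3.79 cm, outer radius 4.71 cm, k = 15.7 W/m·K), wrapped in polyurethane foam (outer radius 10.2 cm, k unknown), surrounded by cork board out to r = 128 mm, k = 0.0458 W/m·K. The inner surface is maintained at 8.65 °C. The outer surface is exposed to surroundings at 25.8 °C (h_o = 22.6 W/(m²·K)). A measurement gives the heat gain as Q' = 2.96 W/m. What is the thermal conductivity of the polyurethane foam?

ΣR = ΔT/Q' = |8.65 − 25.8|/2.96 = 5.794 m·K/W
Known resistances:
  R'_stainless steel = ln(0.0471/0.0379)/(2πk) = 0.2173/(2π·15.7) = 0.002203 m·K/W
  R'_cork board = ln(0.128/0.102)/(2πk) = 0.2271/(2π·0.0458) = 0.7890 m·K/W
  R'_conv,out = 1/(2πr h) = 1/(2π·0.128·22.6) = 0.05502 m·K/W
R_polyurethane foam = ΣR − ΣR_known = 5.794 − 0.8462 = 4.948 m·K/W
ln(r₂/r₁)/(2πk) = 4.948 ⇒ k = 0.7727/(2π·4.948) = 0.0249 W/m·K

k = 0.0249 W/m·K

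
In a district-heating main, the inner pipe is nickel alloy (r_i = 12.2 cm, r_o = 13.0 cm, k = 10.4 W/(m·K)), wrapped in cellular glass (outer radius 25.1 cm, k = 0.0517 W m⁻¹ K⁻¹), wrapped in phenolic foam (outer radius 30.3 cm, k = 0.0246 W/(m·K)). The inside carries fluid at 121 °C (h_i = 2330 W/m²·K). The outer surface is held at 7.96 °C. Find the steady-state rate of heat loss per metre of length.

Series thermal resistances, inner to outer:
  R'_conv,in = 1/(2πr h) = 1/(2π·0.122·2330) = 5.599×10^-4 m·K/W
  R'_nickel alloy = ln(0.130/0.122)/(2πk) = 0.06351/(2π·10.4) = 9.720×10^-4 m·K/W
  R'_cellular glass = ln(0.251/0.130)/(2πk) = 0.6579/(2π·0.0517) = 2.025 m·K/W
  R'_phenolic foam = ln(0.303/0.251)/(2πk) = 0.1883/(2π·0.0246) = 1.218 m·K/W
ΣR = 5.599×10^-4 + 9.720×10^-4 + 2.025 + 1.218 = 3.245 m·K/W
Q' = ΔT/ΣR = (121 °C − 7.96 °C)/3.245 = 34.8 W/m

Q' = 34.8 W/m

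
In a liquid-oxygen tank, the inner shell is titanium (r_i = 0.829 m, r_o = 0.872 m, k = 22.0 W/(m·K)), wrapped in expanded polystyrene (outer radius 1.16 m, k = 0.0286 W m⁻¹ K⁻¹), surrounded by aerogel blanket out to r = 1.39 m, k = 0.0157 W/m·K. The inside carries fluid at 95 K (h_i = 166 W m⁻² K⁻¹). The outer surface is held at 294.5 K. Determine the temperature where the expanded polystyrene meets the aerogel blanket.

Resistance network (inner→outer):
  R_conv,in = 1/(4πr²h) = 1/(4π·0.829²·166) = 6.975×10^-4 K/W
  R_titanium = (1/0.829 − 1/0.872)/(4πk) = 0.05948/(4π·22.0) = 2.152×10^-4 K/W
  R_expanded polystyrene = (1/0.872 − 1/1.16)/(4πk) = 0.2847/(4π·0.0286) = 0.7922 K/W
  R_aerogel blanket = (1/1.16 − 1/1.39)/(4πk) = 0.1426/(4π·0.0157) = 0.7230 K/W
ΣR = 6.975×10^-4 + 2.152×10^-4 + 0.7922 + 0.7230 = 1.516 K/W
Q = ΔT/ΣR = (95 K − 294.5 K)/1.516 = -131.6 W
From the inner boundary to the expanded polystyrene/aerogel blanket interface, ΣR_partial = 0.7931 K/W.
T_interface = T_in − Q·ΣR_partial = 95 K − (-131.6)(0.7931) = 199.4 K

T = 199.4 K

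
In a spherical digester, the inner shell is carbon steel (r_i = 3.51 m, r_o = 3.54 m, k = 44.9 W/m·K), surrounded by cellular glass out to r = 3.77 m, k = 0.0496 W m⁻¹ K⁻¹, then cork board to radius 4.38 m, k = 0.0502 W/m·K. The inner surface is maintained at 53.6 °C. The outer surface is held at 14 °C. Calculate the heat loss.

Q = 459 W

Treat each layer as a resistance in series:
  R_carbon steel = (1/3.51 − 1/3.54)/(4πk) = 0.002414/(4π·44.9) = 4.279×10^-6 K/W
  R_cellular glass = (1/3.54 − 1/3.77)/(4πk) = 0.01723/(4π·0.0496) = 0.02765 K/W
  R_cork board = (1/3.77 − 1/4.38)/(4πk) = 0.03694/(4π·0.0502) = 0.05856 K/W
ΣR = 4.279×10^-6 + 0.02765 + 0.05856 = 0.08621 K/W
Q = ΔT/ΣR = (53.6 °C − 14 °C)/0.08621 = 459 W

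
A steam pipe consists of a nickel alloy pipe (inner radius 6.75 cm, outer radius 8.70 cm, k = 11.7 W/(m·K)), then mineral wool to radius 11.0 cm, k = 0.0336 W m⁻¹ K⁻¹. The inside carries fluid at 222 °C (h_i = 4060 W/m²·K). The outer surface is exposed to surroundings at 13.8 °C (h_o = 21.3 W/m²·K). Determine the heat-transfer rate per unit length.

Q' = 176 W/m

Treat each layer as a resistance in series:
  R'_conv,in = 1/(2πr h) = 1/(2π·0.0675·4060) = 5.808×10^-4 m·K/W
  R'_nickel alloy = ln(0.0870/0.0675)/(2πk) = 0.2538/(2π·11.7) = 0.003452 m·K/W
  R'_mineral wool = ln(0.110/0.0870)/(2πk) = 0.2346/(2π·0.0336) = 1.111 m·K/W
  R'_conv,out = 1/(2πr h) = 1/(2π·0.110·21.3) = 0.06793 m·K/W
ΣR = 5.808×10^-4 + 0.003452 + 1.111 + 0.06793 = 1.183 m·K/W
Q' = ΔT/ΣR = (222 °C − 13.8 °C)/1.183 = 176 W/m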